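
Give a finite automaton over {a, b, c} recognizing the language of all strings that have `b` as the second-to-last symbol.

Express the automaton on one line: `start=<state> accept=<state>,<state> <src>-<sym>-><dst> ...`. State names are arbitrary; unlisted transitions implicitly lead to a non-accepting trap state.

A DFA must remember the last 2 symbols (since which symbol is second-to-last isn't known until the input ends). Use one state per possible window of the last ≤2 symbols; accept from those whose window starts with `b`.
          a    b    c  
>  q0     q1   q2   q3 
   q1     q4   q5   q6 
   q2     q7   q8   q9 
   q3    q10  q11  q12 
   q4     q4   q5   q6 
   q5     q7   q8   q9 
   q6    q10  q11  q12 
 * q7     q4   q5   q6 
 * q8     q7   q8   q9 
 * q9    q10  q11  q12 
   q10    q4   q5   q6 
   q11    q7   q8   q9 
   q12   q10  q11  q12 
(> = start, * = accepting)

start=q0 accept=q7,q8,q9 q0-a->q1 q0-b->q2 q0-c->q3 q1-a->q4 q1-b->q5 q1-c->q6 q2-a->q7 q2-b->q8 q2-c->q9 q3-a->q10 q3-b->q11 q3-c->q12 q4-a->q4 q4-b->q5 q4-c->q6 q5-a->q7 q5-b->q8 q5-c->q9 q6-a->q10 q6-b->q11 q6-c->q12 q7-a->q4 q7-b->q5 q7-c->q6 q8-a->q7 q8-b->q8 q8-c->q9 q9-a->q10 q9-b->q11 q9-c->q12 q10-a->q4 q10-b->q5 q10-c->q6 q11-a->q7 q11-b->q8 q11-c->q9 q12-a->q10 q12-b->q11 q12-c->q12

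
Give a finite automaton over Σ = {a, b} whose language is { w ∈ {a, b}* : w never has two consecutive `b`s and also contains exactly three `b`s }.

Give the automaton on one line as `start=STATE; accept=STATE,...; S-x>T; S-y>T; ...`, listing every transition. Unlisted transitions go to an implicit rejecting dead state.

start=s0; accept=s6; s0-a>s0; s0-b>s1; s1-a>s2; s1-b>s3; s2-a>s2; s2-b>s4; s3-a>s3; s3-b>s3; s4-a>s5; s4-b>s3; s5-a>s5; s5-b>s6; s6-a>s6; s6-b>s3

Handle the two conditions separately and then intersect. The first has 3 states tracking partial matches of the forbidden pattern `bb`; the second has 5 states tracking the count of `b`s, saturating at 4. A product state is a pair (one from each), accepting exactly when both do. Minimizing collapses redundant product states.
7 states suffice.
        a   b  
>  s0   s0  s1 
   s1   s2  s3 
   s2   s2  s4 
   s3   s3  s3 
   s4   s5  s3 
   s5   s5  s6 
 * s6   s6  s3 
(> = start, * = accepting)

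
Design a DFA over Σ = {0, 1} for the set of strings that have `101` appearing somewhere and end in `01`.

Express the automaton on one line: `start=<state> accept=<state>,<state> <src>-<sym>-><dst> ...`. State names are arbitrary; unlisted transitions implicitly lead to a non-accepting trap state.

Run two small machines in parallel and take their product. The first has 4 states tracking whether and how much of `101` has been seen; the second has 3 states tracking how much of the suffix `01` has currently been matched. A product state is a pair (one from each), accepting exactly when both do. Minimizing collapses redundant product states.
        0   1  
>  s0   s0  s1 
   s1   s2  s1 
   s2   s0  s3 
 * s3   s4  s5 
   s4   s4  s3 
   s5   s4  s5 
(> = start, * = accepting)

start=s0 accept=s3 s0-0->s0 s0-1->s1 s1-0->s2 s1-1->s1 s2-0->s0 s2-1->s3 s3-0->s4 s3-1->s5 s4-0->s4 s4-1->s3 s5-0->s4 s5-1->s5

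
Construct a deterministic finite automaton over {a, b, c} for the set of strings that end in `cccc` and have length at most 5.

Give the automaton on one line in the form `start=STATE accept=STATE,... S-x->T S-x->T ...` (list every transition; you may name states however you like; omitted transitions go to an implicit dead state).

Build one automaton per condition and run them in lockstep. One (5 states) tracks how much of the suffix `cccc` has currently been matched; the other (7 states) tracks the input length, saturating at 6. Each combined state is a pair, one component from each; accept when both components accept. Equivalent product states are then merged.
With 11 states:
          a    b    c  
>  S0     S1   S1   S2 
   S1     S3   S3   S4 
   S2     S3   S3   S5 
   S3     S3   S3   S3 
   S4     S3   S3   S6 
   S5     S3   S3   S7 
   S6     S3   S3   S8 
   S7     S3   S3   S9 
   S8     S3   S3  S10 
 * S9     S3   S3  S10 
 * S10    S3   S3   S3 
(> = start, * = accepting)

start=S0 accept=S9,S10 S0-a->S1 S0-b->S1 S0-c->S2 S1-a->S3 S1-b->S3 S1-c->S4 S2-a->S3 S2-b->S3 S2-c->S5 S3-a->S3 S3-b->S3 S3-c->S3 S4-a->S3 S4-b->S3 S4-c->S6 S5-a->S3 S5-b->S3 S5-c->S7 S6-a->S3 S6-b->S3 S6-c->S8 S7-a->S3 S7-b->S3 S7-c->S9 S8-a->S3 S8-b->S3 S8-c->S10 S9-a->S3 S9-b->S3 S9-c->S10 S10-a->S3 S10-b->S3 S10-c->S3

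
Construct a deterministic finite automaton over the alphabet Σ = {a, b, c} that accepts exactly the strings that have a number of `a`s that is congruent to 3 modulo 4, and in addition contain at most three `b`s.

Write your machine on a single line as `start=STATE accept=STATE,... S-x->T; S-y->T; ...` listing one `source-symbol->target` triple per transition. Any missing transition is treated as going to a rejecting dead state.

Run two small machines in parallel and take their product. One (4 states) tracks the count of `a`s modulo 4; the other (5 states) tracks the count of `b`s, saturating at 4. Each combined state is a pair, one component from each; accept when both components accept. Equivalent product states are then merged.
17 states suffice.
          a    b    c  
>  S0     S1   S2   S0 
   S1     S3   S4   S1 
   S2     S4   S5   S2 
   S3     S6   S7   S3 
   S4     S7   S8   S4 
   S5     S8   S9   S5 
 * S6     S0  S10   S6 
   S7    S10  S11   S7 
   S8    S11  S12   S8 
   S9    S12  S13   S9 
 * S10    S2  S14  S10 
   S11   S14  S15  S11 
   S12   S15  S13  S12 
   S13   S13  S13  S13 
 * S14    S5  S16  S14 
   S15   S16  S13  S15 
 * S16    S9  S13  S16 
(> = start, * = accepting)

start=S0; accept=S6,S10,S14,S16; S0-a->S1; S0-b->S2; S0-c->S0; S1-a->S3; S1-b->S4; S1-c->S1; S2-a->S4; S2-b->S5; S2-c->S2; S3-a->S6; S3-b->S7; S3-c->S3; S4-a->S7; S4-b->S8; S4-c->S4; S5-a->S8; S5-b->S9; S5-c->S5; S6-a->S0; S6-b->S10; S6-c->S6; S7-a->S10; S7-b->S11; S7-c->S7; S8-a->S11; S8-b->S12; S8-c->S8; S9-a->S12; S9-b->S13; S9-c->S9; S10-a->S2; S10-b->S14; S10-c->S10; S11-a->S14; S11-b->S15; S11-c->S11; S12-a->S15; S12-b->S13; S12-c->S12; S13-a->S13; S13-b->S13; S13-c->S13; S14-a->S5; S14-b->S16; S14-c->S14; S15-a->S16; S15-b->S13; S15-c->S15; S16-a->S9; S16-b->S13; S16-c->S16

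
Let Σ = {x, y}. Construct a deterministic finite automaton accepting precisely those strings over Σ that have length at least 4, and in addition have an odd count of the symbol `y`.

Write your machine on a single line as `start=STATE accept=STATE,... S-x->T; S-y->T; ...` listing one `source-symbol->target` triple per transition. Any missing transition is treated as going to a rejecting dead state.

Handle the two conditions separately and then intersect. The first has 6 states tracking the input length, saturating at 5; the second has 2 states tracking the count of `y`s modulo 2. A product state is a pair (one from each), accepting exactly when both do.
11 states suffice.
          x    y  
>  q0     q1   q2 
   q1     q3   q4 
   q2     q4   q3 
   q3     q5   q6 
   q4     q6   q5 
   q5     q7   q8 
   q6     q8   q7 
   q7     q9  q10 
 * q8    q10   q9 
   q9     q9  q10 
 * q10   q10   q9 
(> = start, * = accepting)

start=q0; accept=q8,q10; q0-x->q1; q0-y->q2; q1-x->q3; q1-y->q4; q2-x->q4; q2-y->q3; q3-x->q5; q3-y->q6; q4-x->q6; q4-y->q5; q5-x->q7; q5-y->q8; q6-x->q8; q6-y->q7; q7-x->q9; q7-y->q10; q8-x->q10; q8-y->q9; q9-x->q9; q9-y->q10; q10-x->q10; q10-y->q9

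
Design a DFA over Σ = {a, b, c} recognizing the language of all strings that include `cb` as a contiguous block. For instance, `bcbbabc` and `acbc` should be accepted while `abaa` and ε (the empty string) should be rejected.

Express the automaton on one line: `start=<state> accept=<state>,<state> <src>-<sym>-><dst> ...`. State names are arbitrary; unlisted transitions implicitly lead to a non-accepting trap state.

start=s0 accept=s2 s0-a->s0 s0-b->s0 s0-c->s1 s1-a->s0 s1-b->s2 s1-c->s1 s2-a->s2 s2-b->s2 s2-c->s2

States s0..s1 record the length of the longest prefix of `cb` that matches the current input suffix. Reaching s2 means `cb` has been seen, and we stay there forever. Accept from s2.
A 3-state machine:
        a   b   c  
>  s0   s0  s0  s1 
   s1   s0  s2  s1 
 * s2   s2  s2  s2 
(> = start, * = accepting)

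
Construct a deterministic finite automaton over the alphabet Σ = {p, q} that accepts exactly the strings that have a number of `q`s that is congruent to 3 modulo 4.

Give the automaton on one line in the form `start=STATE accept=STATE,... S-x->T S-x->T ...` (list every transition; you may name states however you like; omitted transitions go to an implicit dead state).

The only thing that matters is how many `q`s have appeared, reduced mod 4. Use one state per residue: s0 for 0, …, s3 for 3. Reading `q` moves to the next residue; anything else stays put. s3 is accepting.
A 4-state machine:
        p   q  
>  s0   s0  s1 
   s1   s1  s2 
   s2   s2  s3 
 * s3   s3  s0 
(> = start, * = accepting)

start=s0 accept=s3 s0-p->s0 s0-q->s1 s1-p->s1 s1-q->s2 s2-p->s2 s2-q->s3 s3-p->s3 s3-q->s0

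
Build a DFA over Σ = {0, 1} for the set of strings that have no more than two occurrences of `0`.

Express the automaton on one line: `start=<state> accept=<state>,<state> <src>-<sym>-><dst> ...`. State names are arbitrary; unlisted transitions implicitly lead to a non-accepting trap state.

start=q0 accept=q0,q1,q2 q0-0->q1 q0-1->q0 q1-0->q2 q1-1->q1 q2-0->q3 q2-1->q2 q3-0->q3 q3-1->q3

Count `0`s, saturating at 3: states q0 through q2 mean 0 through 2 `0`s seen; q3 means more than 2. Each `0` increments (capped at q3); other symbols loop. Accept from {q0, q1, q2}.
A 4-state machine:
        0   1  
>* q0   q1  q0 
 * q1   q2  q1 
 * q2   q3  q2 
   q3   q3  q3 
(> = start, * = accepting)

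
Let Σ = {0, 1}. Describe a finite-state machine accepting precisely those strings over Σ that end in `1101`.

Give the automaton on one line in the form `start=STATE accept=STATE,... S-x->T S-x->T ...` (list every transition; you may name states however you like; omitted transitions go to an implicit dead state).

Remember how much of `1101` the current input suffix matches. State q0 means no match yet; q1 means the last symbol is `1`; q2 means the last 2 symbols are `11`; q3 means the last 3 symbols are `110`; q4 means the last 4 symbols are `1101`. Only q4 accepts. On a mismatch, fall back to the longest proper suffix that is still a prefix of `1101`.
With 5 states:
        0   1  
>  q0   q0  q1 
   q1   q0  q2 
   q2   q3  q2 
   q3   q0  q4 
 * q4   q0  q2 
(> = start, * = accepting)

start=q0 accept=q4 q0-0->q0 q0-1->q1 q1-0->q0 q1-1->q2 q2-0->q3 q2-1->q2 q3-0->q0 q3-1->q4 q4-0->q0 q4-1->q2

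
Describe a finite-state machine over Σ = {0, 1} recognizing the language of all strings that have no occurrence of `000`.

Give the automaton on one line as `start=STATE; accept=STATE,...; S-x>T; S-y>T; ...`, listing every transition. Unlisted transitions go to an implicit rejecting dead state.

start=q0; accept=q0,q1,q2; q0-0>q1; q0-1>q0; q1-0>q2; q1-1>q0; q2-0>q3; q2-1>q0; q3-0>q3; q3-1>q3

Track partial matches of the forbidden pattern `000`. State q3 is a dead state reached once `000` has occurred; every other state accepts. q0 means no part of `000` is currently matched.
        0   1  
>* q0   q1  q0 
 * q1   q2  q0 
 * q2   q3  q0 
   q3   q3  q3 
(> = start, * = accepting)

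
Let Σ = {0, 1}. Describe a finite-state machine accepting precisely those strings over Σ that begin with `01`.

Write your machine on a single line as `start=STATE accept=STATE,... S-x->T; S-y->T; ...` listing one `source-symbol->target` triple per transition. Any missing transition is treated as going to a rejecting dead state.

start=q0; accept=q2; q0-0->q1; q0-1->q3; q1-0->q3; q1-1->q2; q2-0->q2; q2-1->q2; q3-0->q3; q3-1->q3

Check the first 2 symbols one by one: q0 through q1 record how many have matched `01` so far; any wrong symbol goes to the dead state q3. After all 2 match we enter the accepting sink q2.
        0   1  
>  q0   q1  q3 
   q1   q3  q2 
 * q2   q2  q2 
   q3   q3  q3 
(> = start, * = accepting)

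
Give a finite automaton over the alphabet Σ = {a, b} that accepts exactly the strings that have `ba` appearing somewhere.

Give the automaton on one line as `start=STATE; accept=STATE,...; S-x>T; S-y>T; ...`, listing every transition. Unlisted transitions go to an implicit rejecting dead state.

start=q0; accept=q2; q0-a>q0; q0-b>q1; q1-a>q2; q1-b>q1; q2-a>q2; q2-b>q2

Track how much of `ba` has been matched so far: state q0 is no progress, q2 is the absorbing accept state reached once `ba` has occurred. Intermediate states record partial matches; on a mismatch, fall back to the longest reusable overlap.
        a   b  
>  q0   q0  q1 
   q1   q2  q1 
 * q2   q2  q2 
(> = start, * = accepting)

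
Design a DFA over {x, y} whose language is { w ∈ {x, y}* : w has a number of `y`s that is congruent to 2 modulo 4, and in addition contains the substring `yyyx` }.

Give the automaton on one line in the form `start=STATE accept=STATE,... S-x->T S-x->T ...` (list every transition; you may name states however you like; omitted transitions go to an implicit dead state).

Build one automaton per condition and run them in lockstep. The first has 4 states tracking the count of `y`s modulo 4; the second has 5 states tracking whether and how much of `yyyx` has been seen. A product state is a pair (one from each), accepting exactly when both do.
A 20-state machine:
       x  y 
>  A   A  B 
   B   C  D 
   C   C  E 
   D   F  G 
   E   F  H 
   F   F  I 
   G   J  K 
   H   L  K 
   I   L  M 
   J   J  N 
   K   N  O 
   L   L  P 
   M   A  O 
   N   N  Q 
   O   Q  R 
   P   A  S 
   Q   Q  T 
   R   T  G 
   S   C  R 
 * T   T  J 
(> = start, * = accepting)

start=A accept=T A-x->A A-y->B B-x->C B-y->D C-x->C C-y->E D-x->F D-y->G E-x->F E-y->H F-x->F F-y->I G-x->J G-y->K H-x->L H-y->K I-x->L I-y->M J-x->J J-y->N K-x->N K-y->O L-x->L L-y->P M-x->A M-y->O N-x->N N-y->Q O-x->Q O-y->R P-x->A P-y->S Q-x->Q Q-y->T R-x->T R-y->G S-x->C S-y->R T-x->T T-y->J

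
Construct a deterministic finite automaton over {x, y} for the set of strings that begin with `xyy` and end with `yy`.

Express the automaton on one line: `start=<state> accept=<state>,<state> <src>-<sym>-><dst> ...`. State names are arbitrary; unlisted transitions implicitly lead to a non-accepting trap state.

start=q0 accept=q4 q0-x->q1 q0-y->q2 q1-x->q2 q1-y->q3 q2-x->q2 q2-y->q2 q3-x->q2 q3-y->q4 q4-x->q5 q4-y->q4 q5-x->q5 q5-y->q6 q6-x->q5 q6-y->q4

Run two small machines in parallel and take their product. The first has 5 states tracking whether the input so far still matches the prefix `xyy`; the second has 3 states tracking how much of the suffix `yy` has currently been matched. A product state is a pair (one from each), accepting exactly when both do. Equivalent product states are then merged.
With 7 states:
        x   y  
>  q0   q1  q2 
   q1   q2  q3 
   q2   q2  q2 
   q3   q2  q4 
 * q4   q5  q4 
   q5   q5  q6 
   q6   q5  q4 
(> = start, * = accepting)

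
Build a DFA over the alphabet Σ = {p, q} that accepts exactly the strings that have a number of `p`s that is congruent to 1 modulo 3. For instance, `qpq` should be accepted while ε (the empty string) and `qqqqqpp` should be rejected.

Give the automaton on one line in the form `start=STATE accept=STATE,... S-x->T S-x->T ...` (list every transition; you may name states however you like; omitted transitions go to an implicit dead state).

Keep the running count of `p`s modulo 3: each `p` advances along the cycle s0 → s1 → s2 → s0 while other symbols loop. Accept at s1.
With 3 states:
        p   q  
>  s0   s1  s0 
 * s1   s2  s1 
   s2   s0  s2 
(> = start, * = accepting)

start=s0 accept=s1 s0-p->s1 s0-q->s0 s1-p->s2 s1-q->s1 s2-p->s0 s2-q->s2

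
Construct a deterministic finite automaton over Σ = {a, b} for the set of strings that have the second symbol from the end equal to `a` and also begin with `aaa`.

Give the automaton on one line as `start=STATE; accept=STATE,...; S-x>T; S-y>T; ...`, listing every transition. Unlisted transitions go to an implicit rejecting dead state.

start=S0; accept=S7,S9; S0-a>S1; S0-b>S2; S1-a>S3; S1-b>S4; S2-a>S5; S2-b>S6; S3-a>S7; S3-b>S4; S4-a>S5; S4-b>S6; S5-a>S8; S5-b>S4; S6-a>S5; S6-b>S6; S7-a>S7; S7-b>S9; S8-a>S8; S8-b>S4; S9-a>S10; S9-b>S11; S10-a>S7; S10-b>S9; S11-a>S10; S11-b>S11

Run two small machines in parallel and take their product. The first has 7 states tracking the last 2 symbols read; the second has 5 states tracking whether the input so far still matches the prefix `aaa`. A product state is a pair (one from each), accepting exactly when both do.
          a    b  
>  S0     S1   S2 
   S1     S3   S4 
   S2     S5   S6 
   S3     S7   S4 
   S4     S5   S6 
   S5     S8   S4 
   S6     S5   S6 
 * S7     S7   S9 
   S8     S8   S4 
 * S9    S10  S11 
   S10    S7   S9 
   S11   S10  S11 
(> = start, * = accepting)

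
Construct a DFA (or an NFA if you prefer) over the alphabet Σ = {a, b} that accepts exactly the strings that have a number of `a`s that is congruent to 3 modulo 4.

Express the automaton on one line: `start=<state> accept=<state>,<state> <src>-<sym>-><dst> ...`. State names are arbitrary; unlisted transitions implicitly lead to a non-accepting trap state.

start=q0 accept=q3 q0-a->q1 q0-b->q0 q1-a->q2 q1-b->q1 q2-a->q3 q2-b->q2 q3-a->q0 q3-b->q3

Keep the running count of `a`s modulo 4: each `a` advances along the cycle q0 → q1 → q2 → q3 → q0 while other symbols loop. Accept at q3.
A 4-state machine:
        a   b  
>  q0   q1  q0 
   q1   q2  q1 
   q2   q3  q2 
 * q3   q0  q3 
(> = start, * = accepting)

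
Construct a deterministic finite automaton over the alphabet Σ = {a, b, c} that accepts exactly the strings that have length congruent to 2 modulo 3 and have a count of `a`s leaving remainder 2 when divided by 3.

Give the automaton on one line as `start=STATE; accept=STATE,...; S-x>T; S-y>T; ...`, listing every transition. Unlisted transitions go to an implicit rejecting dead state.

Run two small machines in parallel and take their product. One (3 states) tracks the input length modulo 3; the other (3 states) tracks the count of `a`s modulo 3. Each combined state is a pair, one component from each; accept when both components accept.
        a   b   c  
>  S0   S1  S2  S2 
   S1   S3  S4  S4 
   S2   S4  S5  S5 
 * S3   S0  S6  S6 
   S4   S6  S7  S7 
   S5   S7  S0  S0 
   S6   S2  S8  S8 
   S7   S8  S1  S1 
   S8   S5  S3  S3 
(> = start, * = accepting)

start=S0; accept=S3; S0-a>S1; S0-b>S2; S0-c>S2; S1-a>S3; S1-b>S4; S1-c>S4; S2-a>S4; S2-b>S5; S2-c>S5; S3-a>S0; S3-b>S6; S3-c>S6; S4-a>S6; S4-b>S7; S4-c>S7; S5-a>S7; S5-b>S0; S5-c>S0; S6-a>S2; S6-b>S8; S6-c>S8; S7-a>S8; S7-b>S1; S7-c>S1; S8-a>S5; S8-b>S3; S8-c>S3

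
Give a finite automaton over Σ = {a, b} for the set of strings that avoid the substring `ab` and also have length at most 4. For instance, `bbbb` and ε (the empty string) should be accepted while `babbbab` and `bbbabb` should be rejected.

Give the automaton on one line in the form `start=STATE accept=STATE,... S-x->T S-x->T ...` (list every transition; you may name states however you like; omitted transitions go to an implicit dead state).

start=q0 accept=q0,q1,q2,q3,q5,q6,q7,q8 q0-a->q1 q0-b->q2 q1-a->q3 q1-b->q4 q2-a->q3 q2-b->q5 q3-a->q6 q3-b->q4 q4-a->q4 q4-b->q4 q5-a->q6 q5-b->q7 q6-a->q8 q6-b->q4 q7-a->q8 q7-b->q8 q8-a->q4 q8-b->q4

Handle the two conditions separately and then intersect. The first has 3 states tracking partial matches of the forbidden pattern `ab`; the second has 6 states tracking the input length, saturating at 5. A product state is a pair (one from each), accepting exactly when both do. After merging equivalent states the machine shrinks.
9 states suffice.
        a   b  
>* q0   q1  q2 
 * q1   q3  q4 
 * q2   q3  q5 
 * q3   q6  q4 
   q4   q4  q4 
 * q5   q6  q7 
 * q6   q8  q4 
 * q7   q8  q8 
 * q8   q4  q4 
(> = start, * = accepting)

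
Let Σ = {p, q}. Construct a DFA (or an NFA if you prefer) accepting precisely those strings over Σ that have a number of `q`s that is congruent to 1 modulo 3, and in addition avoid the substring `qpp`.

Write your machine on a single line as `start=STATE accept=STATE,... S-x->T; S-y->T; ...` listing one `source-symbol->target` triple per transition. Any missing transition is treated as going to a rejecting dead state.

start=A; accept=B,C; A-p->A; A-q->B; B-p->C; B-q->D; C-p->E; C-q->D; D-p->F; D-q->G; E-p->E; E-q->H; F-p->H; F-q->G; G-p->I; G-q->B; H-p->H; H-q->J; I-p->J; I-q->B; J-p->J; J-q->E

Handle the two conditions separately and then intersect. One (3 states) tracks the count of `q`s modulo 3; the other (4 states) tracks partial matches of the forbidden pattern `qpp`. Each combined state is a pair, one component from each; accept when both components accept.
       p  q 
>  A   A  B 
 * B   C  D 
 * C   E  D 
   D   F  G 
   E   E  H 
   F   H  G 
   G   I  B 
   H   H  J 
   I   J  B 
   J   J  E 
(> = start, * = accepting)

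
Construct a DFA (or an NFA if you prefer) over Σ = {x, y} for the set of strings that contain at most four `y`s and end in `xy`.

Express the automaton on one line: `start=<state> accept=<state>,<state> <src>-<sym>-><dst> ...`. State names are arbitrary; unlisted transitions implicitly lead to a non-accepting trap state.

start=s0 accept=s3,s6,s9,s12 s0-x->s1 s0-y->s2 s1-x->s1 s1-y->s3 s2-x->s4 s2-y->s5 s3-x->s4 s3-y->s5 s4-x->s4 s4-y->s6 s5-x->s7 s5-y->s8 s6-x->s7 s6-y->s8 s7-x->s7 s7-y->s9 s8-x->s10 s8-y->s11 s9-x->s10 s9-y->s11 s10-x->s10 s10-y->s12 s11-x->s11 s11-y->s11 s12-x->s11 s12-y->s11

Run two small machines in parallel and take their product. One (6 states) tracks the count of `y`s, saturating at 5; the other (3 states) tracks how much of the suffix `xy` has currently been matched. Each combined state is a pair, one component from each; accept when both components accept. Equivalent product states are then merged.
13 states suffice.
          x    y  
>  s0     s1   s2 
   s1     s1   s3 
   s2     s4   s5 
 * s3     s4   s5 
   s4     s4   s6 
   s5     s7   s8 
 * s6     s7   s8 
   s7     s7   s9 
   s8    s10  s11 
 * s9    s10  s11 
   s10   s10  s12 
   s11   s11  s11 
 * s12   s11  s11 
(> = start, * = accepting)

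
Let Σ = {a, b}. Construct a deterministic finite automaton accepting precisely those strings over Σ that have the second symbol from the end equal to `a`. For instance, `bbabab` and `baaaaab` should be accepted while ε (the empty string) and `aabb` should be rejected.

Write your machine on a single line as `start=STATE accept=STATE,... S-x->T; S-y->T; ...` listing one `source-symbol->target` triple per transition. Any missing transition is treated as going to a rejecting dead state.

start=s0; accept=s3,s4; s0-a->s1; s0-b->s2; s1-a->s3; s1-b->s4; s2-a->s5; s2-b->s6; s3-a->s3; s3-b->s4; s4-a->s5; s4-b->s6; s5-a->s3; s5-b->s4; s6-a->s5; s6-b->s6

A DFA must remember the last 2 symbols (since which symbol is second-to-last isn't known until the input ends). Use one state per possible window of the last ≤2 symbols; accept from those whose window starts with `a`.
With 7 states:
        a   b  
>  s0   s1  s2 
   s1   s3  s4 
   s2   s5  s6 
 * s3   s3  s4 
 * s4   s5  s6 
   s5   s3  s4 
   s6   s5  s6 
(> = start, * = accepting)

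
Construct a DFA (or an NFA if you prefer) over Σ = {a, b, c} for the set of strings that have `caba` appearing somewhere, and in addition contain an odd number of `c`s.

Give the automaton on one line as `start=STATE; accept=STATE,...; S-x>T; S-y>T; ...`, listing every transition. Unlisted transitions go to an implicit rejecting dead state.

Run two small machines in parallel and take their product. The first has 5 states tracking whether and how much of `caba` has been seen; the second has 2 states tracking the count of `c`s modulo 2. A product state is a pair (one from each), accepting exactly when both do.
A 10-state machine:
        a   b   c  
>  S0   S0  S0  S1 
   S1   S2  S3  S4 
   S2   S3  S5  S4 
   S3   S3  S3  S4 
   S4   S6  S0  S1 
   S5   S7  S3  S4 
   S6   S0  S8  S1 
 * S7   S7  S7  S9 
   S8   S9  S0  S1 
   S9   S9  S9  S7 
(> = start, * = accepting)

start=S0; accept=S7; S0-a>S0; S0-b>S0; S0-c>S1; S1-a>S2; S1-b>S3; S1-c>S4; S2-a>S3; S2-b>S5; S2-c>S4; S3-a>S3; S3-b>S3; S3-c>S4; S4-a>S6; S4-b>S0; S4-c>S1; S5-a>S7; S5-b>S3; S5-c>S4; S6-a>S0; S6-b>S8; S6-c>S1; S7-a>S7; S7-b>S7; S7-c>S9; S8-a>S9; S8-b>S0; S8-c>S1; S9-a>S9; S9-b>S9; S9-c>S7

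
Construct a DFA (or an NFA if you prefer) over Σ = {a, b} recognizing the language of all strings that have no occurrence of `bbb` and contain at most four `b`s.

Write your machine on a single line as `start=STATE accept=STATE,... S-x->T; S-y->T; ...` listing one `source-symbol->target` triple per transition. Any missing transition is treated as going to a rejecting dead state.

Handle the two conditions separately and then intersect. The first has 4 states tracking partial matches of the forbidden pattern `bbb`; the second has 6 states tracking the count of `b`s, saturating at 5. A product state is a pair (one from each), accepting exactly when both do. After merging equivalent states the machine shrinks.
10 states suffice.
        a   b  
>* S0   S0  S1 
 * S1   S2  S3 
 * S2   S2  S4 
 * S3   S5  S6 
 * S4   S5  S7 
 * S5   S5  S8 
   S6   S6  S6 
 * S7   S8  S6 
 * S8   S8  S9 
 * S9   S9  S6 
(> = start, * = accepting)

start=S0; accept=S0,S1,S2,S3,S4,S5,S7,S8,S9; S0-a->S0; S0-b->S1; S1-a->S2; S1-b->S3; S2-a->S2; S2-b->S4; S3-a->S5; S3-b->S6; S4-a->S5; S4-b->S7; S5-a->S5; S5-b->S8; S6-a->S6; S6-b->S6; S7-a->S8; S7-b->S6; S8-a->S8; S8-b->S9; S9-a->S9; S9-b->S6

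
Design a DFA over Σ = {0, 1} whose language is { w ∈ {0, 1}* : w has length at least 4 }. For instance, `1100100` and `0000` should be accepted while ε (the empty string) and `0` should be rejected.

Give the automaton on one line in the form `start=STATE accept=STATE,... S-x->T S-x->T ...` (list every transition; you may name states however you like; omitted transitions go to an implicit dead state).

start=A accept=E,F A-0->B A-1->B B-0->C B-1->C C-0->D C-1->D D-0->E D-1->E E-0->F E-1->F F-0->F F-1->F

Count input length up to 5: every symbol moves from A toward F, which means 'more than 4' and absorbs. Accept from {E, F}.
With 6 states:
       0  1 
>  A   B  B 
   B   C  C 
   C   D  D 
   D   E  E 
 * E   F  F 
 * F   F  F 
(> = start, * = accepting)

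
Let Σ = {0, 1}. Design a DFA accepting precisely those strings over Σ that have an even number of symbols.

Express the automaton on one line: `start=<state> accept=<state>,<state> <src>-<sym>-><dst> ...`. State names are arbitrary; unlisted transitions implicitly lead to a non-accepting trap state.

start=S0 accept=S0 S0-0->S1 S0-1->S1 S1-0->S0 S1-1->S0

Only the length mod 2 matters, so use a 2-cycle: from any state, every input symbol moves to the next state, wrapping S1 back to S0. Mark S0 accepting.
With 2 states:
        0   1  
>* S0   S1  S1 
   S1   S0  S0 
(> = start, * = accepting)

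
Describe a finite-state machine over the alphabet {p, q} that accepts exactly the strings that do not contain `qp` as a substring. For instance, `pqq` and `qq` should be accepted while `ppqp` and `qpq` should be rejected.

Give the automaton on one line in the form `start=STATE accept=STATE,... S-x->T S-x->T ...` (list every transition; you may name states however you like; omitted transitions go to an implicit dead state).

start=S0 accept=S0,S1 S0-p->S0 S0-q->S1 S1-p->S2 S1-q->S1 S2-p->S2 S2-q->S2

This is the complement of 'contains `qp`'. Use the same substring-matching states — S0 through S2 holding how much of `qp` has just been matched — but flip the accepting set: everything except the trap S2 accepts.
A 3-state machine:
        p   q  
>* S0   S0  S1 
 * S1   S2  S1 
   S2   S2  S2 
(> = start, * = accepting)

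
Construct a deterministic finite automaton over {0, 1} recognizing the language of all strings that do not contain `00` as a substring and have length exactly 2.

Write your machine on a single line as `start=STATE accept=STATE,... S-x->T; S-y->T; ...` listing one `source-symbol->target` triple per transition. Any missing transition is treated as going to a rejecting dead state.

Run two small machines in parallel and take their product. The first has 3 states tracking partial matches of the forbidden pattern `00`; the second has 4 states tracking the input length, saturating at 3. A product state is a pair (one from each), accepting exactly when both do. Equivalent product states are then merged.
        0   1  
>  q0   q1  q2 
   q1   q3  q4 
   q2   q4  q4 
   q3   q3  q3 
 * q4   q3  q3 
(> = start, * = accepting)

start=q0; accept=q4; q0-0->q1; q0-1->q2; q1-0->q3; q1-1->q4; q2-0->q4; q2-1->q4; q3-0->q3; q3-1->q3; q4-0->q3; q4-1->q3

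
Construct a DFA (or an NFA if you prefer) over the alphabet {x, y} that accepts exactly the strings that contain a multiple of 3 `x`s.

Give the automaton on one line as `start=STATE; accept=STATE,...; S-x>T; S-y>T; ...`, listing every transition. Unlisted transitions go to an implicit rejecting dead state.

start=A; accept=A; A-x>B; A-y>A; B-x>C; B-y>B; C-x>A; C-y>C

The only thing that matters is how many `x`s have appeared, reduced mod 3. Use one state per residue: A for 0, …, C for 2. Reading `x` moves to the next residue; anything else stays put. A is accepting.
With 3 states:
       x  y 
>* A   B  A 
   B   C  B 
   C   A  C 
(> = start, * = accepting)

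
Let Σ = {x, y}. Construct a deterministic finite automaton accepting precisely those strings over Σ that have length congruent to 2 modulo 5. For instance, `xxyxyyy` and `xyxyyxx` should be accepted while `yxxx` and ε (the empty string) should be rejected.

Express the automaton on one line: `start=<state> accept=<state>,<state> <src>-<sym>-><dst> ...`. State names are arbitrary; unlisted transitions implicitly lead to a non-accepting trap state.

Count input length modulo 5: every symbol advances one step around the cycle S0 → S1 → S2 → S3 → S4 → S0. Accept at S2.
        x   y  
>  S0   S1  S1 
   S1   S2  S2 
 * S2   S3  S3 
   S3   S4  S4 
   S4   S0  S0 
(> = start, * = accepting)

start=S0 accept=S2 S0-x->S1 S0-y->S1 S1-x->S2 S1-y->S2 S2-x->S3 S2-y->S3 S3-x->S4 S3-y->S4 S4-x->S0 S4-y->S0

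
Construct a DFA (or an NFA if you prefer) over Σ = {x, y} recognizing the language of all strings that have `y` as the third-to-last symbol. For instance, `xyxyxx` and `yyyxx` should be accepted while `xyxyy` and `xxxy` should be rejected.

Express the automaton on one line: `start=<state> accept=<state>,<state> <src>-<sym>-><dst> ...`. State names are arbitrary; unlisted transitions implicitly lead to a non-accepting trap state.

start=A accept=L,M,N,O A-x->B A-y->C B-x->D B-y->E C-x->F C-y->G D-x->H D-y->I E-x->J E-y->K F-x->L F-y->M G-x->N G-y->O H-x->H H-y->I I-x->J I-y->K J-x->L J-y->M K-x->N K-y->O L-x->H L-y->I M-x->J M-y->K N-x->L N-y->M O-x->N O-y->O

A DFA must remember the last 3 symbols (since which symbol is third-to-last isn't known until the input ends). Use one state per possible window of the last ≤3 symbols; accept from those whose window starts with `y`.
A 15-state machine:
       x  y 
>  A   B  C 
   B   D  E 
   C   F  G 
   D   H  I 
   E   J  K 
   F   L  M 
   G   N  O 
   H   H  I 
   I   J  K 
   J   L  M 
   K   N  O 
 * L   H  I 
 * M   J  K 
 * N   L  M 
 * O   N  O 
(> = start, * = accepting)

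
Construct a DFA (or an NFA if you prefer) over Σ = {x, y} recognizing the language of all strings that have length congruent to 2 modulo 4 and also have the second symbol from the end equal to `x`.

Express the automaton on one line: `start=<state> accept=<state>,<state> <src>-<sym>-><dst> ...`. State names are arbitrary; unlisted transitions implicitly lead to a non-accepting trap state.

Run two small machines in parallel and take their product. One (4 states) tracks the input length modulo 4; the other (7 states) tracks the last 2 symbols read. Each combined state is a pair, one component from each; accept when both components accept. After merging equivalent states the machine shrinks.
        x   y  
>  q0   q1  q2 
   q1   q3  q3 
   q2   q4  q4 
 * q3   q5  q5 
   q4   q5  q5 
   q5   q0  q0 
(> = start, * = accepting)

start=q0 accept=q3 q0-x->q1 q0-y->q2 q1-x->q3 q1-y->q3 q2-x->q4 q2-y->q4 q3-x->q5 q3-y->q5 q4-x->q5 q4-y->q5 q5-x->q0 q5-y->q0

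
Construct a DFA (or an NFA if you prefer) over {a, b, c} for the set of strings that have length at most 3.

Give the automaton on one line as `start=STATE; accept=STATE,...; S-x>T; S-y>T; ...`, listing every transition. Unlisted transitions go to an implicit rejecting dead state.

Count input length up to 4: every symbol moves from S0 toward S4, which means 'more than 3' and absorbs. Accept from {S0, S1, S2, S3}.
5 states suffice.
        a   b   c  
>* S0   S1  S1  S1 
 * S1   S2  S2  S2 
 * S2   S3  S3  S3 
 * S3   S4  S4  S4 
   S4   S4  S4  S4 
(> = start, * = accepting)

start=S0; accept=S0,S1,S2,S3; S0-a>S1; S0-b>S1; S0-c>S1; S1-a>S2; S1-b>S2; S1-c>S2; S2-a>S3; S2-b>S3; S2-c>S3; S3-a>S4; S3-b>S4; S3-c>S4; S4-a>S4; S4-b>S4; S4-c>S4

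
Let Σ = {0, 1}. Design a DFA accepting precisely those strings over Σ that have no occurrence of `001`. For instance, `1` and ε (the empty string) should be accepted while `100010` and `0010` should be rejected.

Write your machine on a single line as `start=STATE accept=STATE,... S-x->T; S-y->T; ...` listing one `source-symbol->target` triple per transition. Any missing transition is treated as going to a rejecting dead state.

start=q0; accept=q0,q1,q2; q0-0->q1; q0-1->q0; q1-0->q2; q1-1->q0; q2-0->q2; q2-1->q3; q3-0->q3; q3-1->q3

This is the complement of 'contains `001`'. Use the same substring-matching states — q0 through q3 holding how much of `001` has just been matched — but flip the accepting set: everything except the trap q3 accepts.
With 4 states:
        0   1  
>* q0   q1  q0 
 * q1   q2  q0 
 * q2   q2  q3 
   q3   q3  q3 
(> = start, * = accepting)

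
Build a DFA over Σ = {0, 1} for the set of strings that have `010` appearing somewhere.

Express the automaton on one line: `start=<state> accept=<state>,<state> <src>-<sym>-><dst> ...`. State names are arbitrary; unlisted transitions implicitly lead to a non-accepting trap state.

States A..C record the length of the longest prefix of `010` that matches the current input suffix. Reaching D means `010` has been seen, and we stay there forever. Accept from D.
4 states suffice.
       0  1 
>  A   B  A 
   B   B  C 
   C   D  A 
 * D   D  D 
(> = start, * = accepting)

start=A accept=D A-0->B A-1->A B-0->B B-1->C C-0->D C-1->A D-0->D D-1->D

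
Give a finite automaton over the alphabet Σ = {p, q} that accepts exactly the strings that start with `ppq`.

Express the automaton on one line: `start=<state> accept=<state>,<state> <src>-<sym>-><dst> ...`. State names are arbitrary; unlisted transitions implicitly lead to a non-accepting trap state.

start=S0 accept=S3 S0-p->S1 S0-q->S4 S1-p->S2 S1-q->S4 S2-p->S4 S2-q->S3 S3-p->S3 S3-q->S3 S4-p->S4 S4-q->S4

Check the first 3 symbols one by one: S0 through S2 record how many have matched `ppq` so far; any wrong symbol goes to the dead state S4. After all 3 match we enter the accepting sink S3.
5 states suffice.
        p   q  
>  S0   S1  S4 
   S1   S2  S4 
   S2   S4  S3 
 * S3   S3  S3 
   S4   S4  S4 
(> = start, * = accepting)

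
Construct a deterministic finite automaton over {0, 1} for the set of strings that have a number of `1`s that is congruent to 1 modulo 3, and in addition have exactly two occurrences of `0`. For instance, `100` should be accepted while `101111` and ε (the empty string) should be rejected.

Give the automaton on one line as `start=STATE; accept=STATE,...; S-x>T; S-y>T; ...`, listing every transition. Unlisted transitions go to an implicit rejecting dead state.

Handle the two conditions separately and then intersect. One (3 states) tracks the count of `1`s modulo 3; the other (4 states) tracks the count of `0`s, saturating at 3. Each combined state is a pair, one component from each; accept when both components accept. Equivalent product states are then merged.
A 10-state machine:
        0   1  
>  q0   q1  q2 
   q1   q3  q4 
   q2   q4  q5 
   q3   q6  q7 
   q4   q7  q8 
   q5   q8  q0 
   q6   q6  q6 
 * q7   q6  q9 
   q8   q9  q1 
   q9   q6  q3 
(> = start, * = accepting)

start=q0; accept=q7; q0-0>q1; q0-1>q2; q1-0>q3; q1-1>q4; q2-0>q4; q2-1>q5; q3-0>q6; q3-1>q7; q4-0>q7; q4-1>q8; q5-0>q8; q5-1>q0; q6-0>q6; q6-1>q6; q7-0>q6; q7-1>q9; q8-0>q9; q8-1>q1; q9-0>q6; q9-1>q3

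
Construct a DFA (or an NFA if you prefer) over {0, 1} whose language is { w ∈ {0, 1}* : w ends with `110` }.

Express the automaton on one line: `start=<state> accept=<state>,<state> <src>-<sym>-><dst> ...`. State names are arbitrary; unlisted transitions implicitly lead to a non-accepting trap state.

Let each state record the length of the longest suffix of the input read so far that is also a prefix of `110`. S1 means the last symbol is `1`; S2 means the last 2 symbols are `11`; S3 means the last 3 symbols are `110`. Accept only at S3, where the string currently ends in `110`.
4 states suffice.
        0   1  
>  S0   S0  S1 
   S1   S0  S2 
   S2   S3  S2 
 * S3   S0  S1 
(> = start, * = accepting)

start=S0 accept=S3 S0-0->S0 S0-1->S1 S1-0->S0 S1-1->S2 S2-0->S3 S2-1->S2 S3-0->S0 S3-1->S1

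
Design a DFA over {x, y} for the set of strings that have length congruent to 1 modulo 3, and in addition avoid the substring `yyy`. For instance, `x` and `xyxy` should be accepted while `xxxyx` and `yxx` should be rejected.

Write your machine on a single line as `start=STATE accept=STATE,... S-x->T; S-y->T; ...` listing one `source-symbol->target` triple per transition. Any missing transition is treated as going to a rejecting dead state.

Handle the two conditions separately and then intersect. One (3 states) tracks the input length modulo 3; the other (4 states) tracks partial matches of the forbidden pattern `yyy`. Each combined state is a pair, one component from each; accept when both components accept.
With 12 states:
          x    y  
>  q0     q1   q2 
 * q1     q3   q4 
 * q2     q3   q5 
   q3     q0   q6 
   q4     q0   q7 
   q5     q0   q8 
   q6     q1   q9 
   q7     q1  q10 
   q8    q10  q10 
 * q9     q3  q11 
   q10   q11  q11 
   q11    q8   q8 
(> = start, * = accepting)

start=q0; accept=q1,q2,q9; q0-x->q1; q0-y->q2; q1-x->q3; q1-y->q4; q2-x->q3; q2-y->q5; q3-x->q0; q3-y->q6; q4-x->q0; q4-y->q7; q5-x->q0; q5-y->q8; q6-x->q1; q6-y->q9; q7-x->q1; q7-y->q10; q8-x->q10; q8-y->q10; q9-x->q3; q9-y->q11; q10-x->q11; q10-y->q11; q11-x->q8; q11-y->q8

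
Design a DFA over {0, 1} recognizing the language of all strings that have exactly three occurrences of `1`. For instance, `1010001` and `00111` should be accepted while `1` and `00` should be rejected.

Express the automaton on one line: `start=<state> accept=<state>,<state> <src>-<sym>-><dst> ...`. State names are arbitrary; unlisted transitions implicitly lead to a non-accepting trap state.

Count `1`s, saturating at 4: states s0 through s3 mean 0 through 3 `1`s seen; s4 means more than 3. Each `1` increments (capped at s4); other symbols loop. Accept from {s3}.
        0   1  
>  s0   s0  s1 
   s1   s1  s2 
   s2   s2  s3 
 * s3   s3  s4 
   s4   s4  s4 
(> = start, * = accepting)

start=s0 accept=s3 s0-0->s0 s0-1->s1 s1-0->s1 s1-1->s2 s2-0->s2 s2-1->s3 s3-0->s3 s3-1->s4 s4-0->s4 s4-1->s4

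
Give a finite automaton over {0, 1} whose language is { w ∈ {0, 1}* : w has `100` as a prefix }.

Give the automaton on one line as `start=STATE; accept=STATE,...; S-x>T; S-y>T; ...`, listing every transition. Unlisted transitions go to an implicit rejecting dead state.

start=q0; accept=q3; q0-0>q4; q0-1>q1; q1-0>q2; q1-1>q4; q2-0>q3; q2-1>q4; q3-0>q3; q3-1>q3; q4-0>q4; q4-1>q4

Walk along `100` while the input agrees: from q0 take `1` to q1, and so on. Any deviation drops to the rejecting sink q4. Once q3 is reached the prefix is confirmed and every continuation is accepted.
With 5 states:
        0   1  
>  q0   q4  q1 
   q1   q2  q4 
   q2   q3  q4 
 * q3   q3  q3 
   q4   q4  q4 
(> = start, * = accepting)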